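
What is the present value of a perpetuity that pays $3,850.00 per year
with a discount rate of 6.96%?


Formula: PV = C / r
Substituting: PV = $3,850.00 / 0.0696
PV = $55,316.09

$55,316.09


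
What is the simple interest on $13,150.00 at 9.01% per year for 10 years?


Formula: I = P * r * t
Substituting: I = $13,150.00 * 0.0901 * 10
Step: I = $13,150.00 * 0.901
I = $11,848.15

$11,848.15


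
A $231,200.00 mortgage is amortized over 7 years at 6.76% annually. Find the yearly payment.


Formula: PMT = PV * r / (1 - (1+r)^(-n))
Denominator: 1 - (1 + 0.0676)^(-7) = 0.367384
Numerator: $231,200.00 * 0.0676 = 15629.12
PMT = 15629.12 / 0.367384 = $42,541.62

$42,541.62


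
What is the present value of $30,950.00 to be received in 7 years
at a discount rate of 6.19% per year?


Formula: PV = FV / (1 + r)^n
Substituting: PV = $30,950.00 / (1 + 0.0619)^7
Discount factor: (1.0619)^7 = 1.522598
PV = $30,950.00 / 1.522598 = $20,327.09

$20,327.09


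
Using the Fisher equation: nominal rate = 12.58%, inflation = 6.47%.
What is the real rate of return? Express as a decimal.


Formula: (1 + r_real) = (1 + r_nom) / (1 + inflation)
Substituting: (1 + r_real) = 1.1258 / 1.0647
(1 + r_real) = 1.057387
r_real = 1.057387 - 1 = 0.057387

0.057387


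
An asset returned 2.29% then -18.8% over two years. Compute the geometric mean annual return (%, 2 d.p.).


Formula: Geometric mean = ((1+r1)*(1+r2))^(1/2) - 1
Product: (1 + 0.0229) * (1 + -0.188) = 1.0229 * 0.812 = 0.830595
Square root: 0.830595^0.5 = 0.91137
Geometric mean = 0.91137 - 1 = -0.08863
As percentage: -8.86%

-8.86%


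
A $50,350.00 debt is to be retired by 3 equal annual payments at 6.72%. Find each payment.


Formula: PMT = PV * r / (1 - (1+r)^(-n))
Denominator: 1 - (1 + 0.0672)^(-3) = 0.17726
Numerator: $50,350.00 * 0.0672 = 3383.52
PMT = 3383.52 / 0.17726 = $19,087.88

$19,087.88


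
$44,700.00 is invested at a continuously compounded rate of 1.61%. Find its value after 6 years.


Formula: FV = P * e^(r*t)
Exponent: r*t = 0.0161 * 6 = 0.0966
e^(0.0966) = 1.10142
FV = $44,700.00 * 1.10142 = $49,233.46

$49,233.46


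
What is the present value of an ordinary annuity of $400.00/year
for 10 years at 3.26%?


Formula: PV = PMT * (1 - (1+r)^(-n)) / r
Discount factor: (1 + 0.0326)^(-10) = 0.725569
Bracket: 1 - 0.725569 = 0.274431
PV = $400.00 * 0.274431 / 0.0326 = $3,367.25

$3,367.25


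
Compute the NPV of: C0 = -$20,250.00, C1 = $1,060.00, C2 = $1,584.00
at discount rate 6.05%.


Formula: NPV = C0 + C1/(1+r) + C2/(1+r)^2
Discount C1: $1,060.00 / (1 + 0.0605) = $999.53
Discount C2: $1,584.00 / (1 + 0.0605)^2 = $1,408.43
NPV = -$20,250.00 + $999.53 + $1,408.43 = -$17,842.05

-$17,842.05


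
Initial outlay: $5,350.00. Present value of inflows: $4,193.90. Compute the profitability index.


Formula: PI = PV(cash flows) / initial investment
Substituting: PI = $4,193.90 / $5,350.00
PI = 0.7839

0.7839


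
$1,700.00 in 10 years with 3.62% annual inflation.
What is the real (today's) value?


Formula: Real value = nominal / (1 + inflation)^years
Price level: (1 + 0.0362)^10 = 1.427039
Real value = $1,700.00 / 1.427039 = $1,191.28

$1,191.28


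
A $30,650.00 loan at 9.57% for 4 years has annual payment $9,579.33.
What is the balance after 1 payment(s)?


Formula: Balance = PV*(1+r)^k - PMT*((1+r)^k - 1)/r
Growth: (1 + 0.0957)^1 = 1.0957
Accumulated factor: ((1+r)^k - 1)/r = 1.0
Balance = $30,650.00 * 1.0957 - $9,579.33 * 1.0
Balance = $24,003.88

$24,003.88


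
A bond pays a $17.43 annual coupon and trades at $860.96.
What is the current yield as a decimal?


Formula: Current yield = annual coupon / price
Substituting: CY = $17.43 / $860.96
CY = 0.020245

0.020245


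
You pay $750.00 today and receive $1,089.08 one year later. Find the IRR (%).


Formula: IRR = C1/C0 - 1
Substituting: IRR = $1,089.08 / $750.00 - 1
Ratio: 1.452107 - 1 = 0.452107
IRR = 45.2107%

45.2107%


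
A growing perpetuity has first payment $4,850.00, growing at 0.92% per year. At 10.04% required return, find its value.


Formula: PV = C / (r - g)
Spread: r - g = 0.1004 - 0.0092 = 0.0912
Substituting: PV = $4,850.00 / 0.0912
PV = $53,179.82

$53,179.82


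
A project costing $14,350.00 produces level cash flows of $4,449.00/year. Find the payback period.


Formula: Payback = investment / annual cash flow
Substituting: Payback = $14,350.00 / $4,449.00
Payback = 3.2254 years

3.2254 years


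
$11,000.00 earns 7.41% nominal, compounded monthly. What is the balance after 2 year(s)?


Formula: FV = P * (1 + r/m)^(m*t)
Period rate: r/m = 0.0741 / 12 = 0.006175
Total periods: m*t = 12 * 2 = 24
Growth factor: (1 + 0.006175)^24 = 1.159216
FV = $11,000.00 * 1.159216 = $12,751.38

$12,751.38


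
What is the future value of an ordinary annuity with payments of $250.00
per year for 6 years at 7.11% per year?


Formula: FV = PMT * ((1+r)^n - 1) / r
Growth factor: (1 + 0.0711)^6 = 1.510011
Numerator: 1.510011 - 1 = 0.510011
FV = $250.00 * 0.510011 / 0.0711 = $1,793.29

$1,793.29


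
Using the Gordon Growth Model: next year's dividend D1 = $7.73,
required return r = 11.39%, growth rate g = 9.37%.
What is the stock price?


Formula: P = D1 / (r - g)
Spread: r - g = 0.1139 - 0.0937 = 0.0202
Substituting: P = $7.73 / 0.0202
P = $382.67

$382.67


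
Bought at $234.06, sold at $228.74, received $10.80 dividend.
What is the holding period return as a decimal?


Formula: HPR = (P1 - P0 + D) / P0
Gain: $228.74 - $234.06 + $10.80 = $5.48
HPR = $5.48 / $234.06 = 0.0234

0.0234


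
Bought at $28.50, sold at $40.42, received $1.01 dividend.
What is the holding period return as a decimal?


Formula: HPR = (P1 - P0 + D) / P0
Gain: $40.42 - $28.50 + $1.01 = $12.93
HPR = $12.93 / $28.50 = 0.4537

0.4537


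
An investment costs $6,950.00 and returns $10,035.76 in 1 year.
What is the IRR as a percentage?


Formula: IRR = C1/C0 - 1
Substituting: IRR = $10,035.76 / $6,950.00 - 1
Ratio: 1.443994 - 1 = 0.443994
IRR = 44.3994%

44.3994%


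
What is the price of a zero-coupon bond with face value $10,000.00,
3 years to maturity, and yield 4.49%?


Formula: Price = FV / (1 + r)^n
Substituting: Price = $10,000.00 / (1 + 0.0449)^3
Discount factor: (1.0449)^3 = 1.140839
Price = $10,000.00 / 1.140839 = $8,765.48

$8,765.48


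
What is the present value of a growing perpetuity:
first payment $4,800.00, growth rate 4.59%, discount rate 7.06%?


Formula: PV = C / (r - g)
Spread: r - g = 0.0706 - 0.0459 = 0.0247
Substituting: PV = $4,800.00 / 0.0247
PV = $194,331.98

$194,331.98


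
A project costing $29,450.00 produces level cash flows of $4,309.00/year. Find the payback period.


Formula: Payback = investment / annual cash flow
Substituting: Payback = $29,450.00 / $4,309.00
Payback = 6.8345 years

6.8345 years


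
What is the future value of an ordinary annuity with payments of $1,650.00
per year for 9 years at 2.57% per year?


Formula: FV = PMT * ((1+r)^n - 1) / r
Growth factor: (1 + 0.0257)^9 = 1.25656
Numerator: 1.25656 - 1 = 0.25656
FV = $1,650.00 * 0.25656 / 0.0257 = $16,471.75

$16,471.75


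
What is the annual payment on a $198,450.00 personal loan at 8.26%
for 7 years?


Formula: PMT = PV * r / (1 - (1+r)^(-n))
Denominator: 1 - (1 + 0.0826)^(-7) = 0.426248
Numerator: $198,450.00 * 0.0826 = 16391.97
PMT = 16391.97 / 0.426248 = $38,456.37

$38,456.37


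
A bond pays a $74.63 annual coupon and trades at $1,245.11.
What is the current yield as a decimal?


Formula: Current yield = annual coupon / price
Substituting: CY = $74.63 / $1,245.11
CY = 0.059938

0.059938


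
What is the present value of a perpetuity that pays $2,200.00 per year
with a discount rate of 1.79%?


Formula: PV = C / r
Substituting: PV = $2,200.00 / 0.0179
PV = $122,905.03

$122,905.03


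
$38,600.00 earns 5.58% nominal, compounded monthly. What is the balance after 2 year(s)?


Formula: FV = P * (1 + r/m)^(m*t)
Period rate: r/m = 0.0558 / 12 = 0.00465
Total periods: m*t = 12 * 2 = 24
Growth factor: (1 + 0.00465)^24 = 1.117776
FV = $38,600.00 * 1.117776 = $43,146.17

$43,146.17


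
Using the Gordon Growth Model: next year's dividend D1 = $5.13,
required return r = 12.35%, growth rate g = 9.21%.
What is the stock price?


Formula: P = D1 / (r - g)
Spread: r - g = 0.1235 - 0.0921 = 0.0314
Substituting: P = $5.13 / 0.0314
P = $163.38

$163.38


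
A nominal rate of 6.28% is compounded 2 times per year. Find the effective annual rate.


Formula: EAR = (1 + r/m)^m - 1
Period rate: r/m = 0.0628 / 2 = 0.0314
Compounding: (1 + 0.0314)^2 = 1.063786
EAR = 1.063786 - 1 = 0.063786

0.063786


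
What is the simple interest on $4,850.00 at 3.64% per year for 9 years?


Formula: I = P * r * t
Substituting: I = $4,850.00 * 0.0364 * 9
Step: I = $4,850.00 * 0.3276
I = $1,588.86

$1,588.86


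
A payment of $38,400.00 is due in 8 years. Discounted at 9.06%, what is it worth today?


Formula: PV = FV / (1 + r)^n
Substituting: PV = $38,400.00 / (1 + 0.0906)^8
Discount factor: (1.0906)^8 = 2.001354
PV = $38,400.00 / 2.001354 = $19,187.01

$19,187.01


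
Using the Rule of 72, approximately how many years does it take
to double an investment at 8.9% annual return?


Formula: Years ≈ 72 / r
Substituting: Years ≈ 72 / 8.9
Years ≈ 8.1

8.1 years


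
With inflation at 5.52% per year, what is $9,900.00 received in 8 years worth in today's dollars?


Formula: Real value = nominal / (1 + inflation)^years
Price level: (1 + 0.0552)^8 = 1.537016
Real value = $9,900.00 / 1.537016 = $6,441.05

$6,441.05


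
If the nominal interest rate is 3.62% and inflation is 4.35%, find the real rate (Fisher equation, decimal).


Formula: (1 + r_real) = (1 + r_nom) / (1 + inflation)
Substituting: (1 + r_real) = 1.0362 / 1.0435
(1 + r_real) = 0.993004
r_real = 0.993004 - 1 = -0.006996

-0.006996


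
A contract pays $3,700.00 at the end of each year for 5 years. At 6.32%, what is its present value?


Formula: PV = PMT * (1 - (1+r)^(-n)) / r
Discount factor: (1 + 0.0632)^(-5) = 0.73608
Bracket: 1 - 0.73608 = 0.26392
PV = $3,700.00 * 0.26392 / 0.0632 = $15,451.00

$15,451.00


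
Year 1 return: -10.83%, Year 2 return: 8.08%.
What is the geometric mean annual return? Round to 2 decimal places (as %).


Formula: Geometric mean = ((1+r1)*(1+r2))^(1/2) - 1
Product: (1 + -0.1083) * (1 + 0.0808) = 0.8917 * 1.0808 = 0.963749
Square root: 0.963749^0.5 = 0.981707
Geometric mean = 0.981707 - 1 = -0.018293
As percentage: -1.83%

-1.83%


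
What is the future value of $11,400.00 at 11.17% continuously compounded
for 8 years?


Formula: FV = P * e^(r*t)
Exponent: r*t = 0.1117 * 8 = 0.8936
e^(0.8936) = 2.443912
FV = $11,400.00 * 2.443912 = $27,860.60

$27,860.60


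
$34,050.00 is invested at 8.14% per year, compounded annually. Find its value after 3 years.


Formula: FV = P * (1 + r)^n
Substituting: FV = $34,050.00 * (1 + 0.0814)^3
Growth factor: (1.0814)^3 = 1.264617
FV = $34,050.00 * 1.264617 = $43,060.22

$43,060.22


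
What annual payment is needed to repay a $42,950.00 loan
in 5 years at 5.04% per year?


Formula: PMT = PV * r / (1 - (1+r)^(-n))
Denominator: 1 - (1 + 0.0504)^(-5) = 0.217965
Numerator: $42,950.00 * 0.0504 = 2164.68
PMT = 2164.68 / 0.217965 = $9,931.34

$9,931.34


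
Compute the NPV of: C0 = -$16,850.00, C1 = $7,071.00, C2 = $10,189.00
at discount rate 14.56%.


Formula: NPV = C0 + C1/(1+r) + C2/(1+r)^2
Discount C1: $7,071.00 / (1 + 0.1456) = $6,172.31
Discount C2: $10,189.00 / (1 + 0.1456)^2 = $7,763.64
NPV = -$16,850.00 + $6,172.31 + $7,763.64 = -$2,914.05

-$2,914.05


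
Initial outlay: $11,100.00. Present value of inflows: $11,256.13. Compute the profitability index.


Formula: PI = PV(cash flows) / initial investment
Substituting: PI = $11,256.13 / $11,100.00
PI = 1.0141

1.0141


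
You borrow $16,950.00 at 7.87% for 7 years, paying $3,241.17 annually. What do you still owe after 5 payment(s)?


Formula: Balance = PV*(1+r)^k - PMT*((1+r)^k - 1)/r
Growth: (1 + 0.0787)^5 = 1.460506
Accumulated factor: ((1+r)^k - 1)/r = 5.851412
Balance = $16,950.00 * 1.460506 - $3,241.17 * 5.851412
Balance = $5,790.16

$5,790.16


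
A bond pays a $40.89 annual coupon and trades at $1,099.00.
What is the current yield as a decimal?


Formula: Current yield = annual coupon / price
Substituting: CY = $40.89 / $1,099.00
CY = 0.037207

0.037207


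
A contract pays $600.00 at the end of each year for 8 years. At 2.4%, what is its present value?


Formula: PV = PMT * (1 - (1+r)^(-n)) / r
Discount factor: (1 + 0.024)^(-8) = 0.827181
Bracket: 1 - 0.827181 = 0.172819
PV = $600.00 * 0.172819 / 0.024 = $4,320.48

$4,320.48


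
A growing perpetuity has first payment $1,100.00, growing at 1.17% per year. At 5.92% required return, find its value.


Formula: PV = C / (r - g)
Spread: r - g = 0.0592 - 0.0117 = 0.0475
Substituting: PV = $1,100.00 / 0.0475
PV = $23,157.89

$23,157.89


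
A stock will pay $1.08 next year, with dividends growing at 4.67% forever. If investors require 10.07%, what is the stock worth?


Formula: P = D1 / (r - g)
Spread: r - g = 0.1007 - 0.0467 = 0.054
Substituting: P = $1.08 / 0.054
P = $20.00

$20.00


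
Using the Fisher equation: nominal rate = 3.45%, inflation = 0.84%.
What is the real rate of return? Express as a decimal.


Formula: (1 + r_real) = (1 + r_nom) / (1 + inflation)
Substituting: (1 + r_real) = 1.0345 / 1.0084
(1 + r_real) = 1.025883
r_real = 1.025883 - 1 = 0.025883

0.025883


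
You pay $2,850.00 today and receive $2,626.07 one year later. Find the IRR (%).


Formula: IRR = C1/C0 - 1
Substituting: IRR = $2,626.07 / $2,850.00 - 1
Ratio: 0.921428 - 1 = -0.078572
IRR = -7.8572%

-7.8572%


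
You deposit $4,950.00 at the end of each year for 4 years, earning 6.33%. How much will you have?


Formula: FV = PMT * ((1+r)^n - 1) / r
Growth factor: (1 + 0.0633)^4 = 1.278272
Numerator: 1.278272 - 1 = 0.278272
FV = $4,950.00 * 0.278272 / 0.0633 = $21,760.60

$21,760.60


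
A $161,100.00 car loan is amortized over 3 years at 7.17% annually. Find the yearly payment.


Formula: PMT = PV * r / (1 - (1+r)^(-n))
Denominator: 1 - (1 + 0.0717)^(-3) = 0.187581
Numerator: $161,100.00 * 0.0717 = 11550.87
PMT = 11550.87 / 0.187581 = $61,578.18

$61,578.18


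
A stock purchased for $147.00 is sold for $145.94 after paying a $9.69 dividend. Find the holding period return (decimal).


Formula: HPR = (P1 - P0 + D) / P0
Gain: $145.94 - $147.00 + $9.69 = $8.63
HPR = $8.63 / $147.00 = 0.0587

0.0587


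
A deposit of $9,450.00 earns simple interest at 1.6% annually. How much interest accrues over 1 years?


Formula: I = P * r * t
Substituting: I = $9,450.00 * 0.016 * 1
Step: I = $9,450.00 * 0.016
I = $151.20

$151.20


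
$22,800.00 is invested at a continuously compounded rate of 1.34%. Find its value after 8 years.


Formula: FV = P * e^(r*t)
Exponent: r*t = 0.0134 * 8 = 0.1072
e^(0.1072) = 1.113157
FV = $22,800.00 * 1.113157 = $25,379.98

$25,379.98


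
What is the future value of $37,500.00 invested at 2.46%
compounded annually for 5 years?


Formula: FV = P * (1 + r)^n
Substituting: FV = $37,500.00 * (1 + 0.0246)^5
Growth factor: (1.0246)^5 = 1.129202
FV = $37,500.00 * 1.129202 = $42,345.09

$42,345.09


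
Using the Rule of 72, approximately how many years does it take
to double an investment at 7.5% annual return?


Formula: Years ≈ 72 / r
Substituting: Years ≈ 72 / 7.5
Years ≈ 9.6

9.6 years


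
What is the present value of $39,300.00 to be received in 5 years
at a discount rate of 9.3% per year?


Formula: PV = FV / (1 + r)^n
Substituting: PV = $39,300.00 / (1 + 0.093)^5
Discount factor: (1.093)^5 = 1.559915
PV = $39,300.00 / 1.559915 = $25,193.69

$25,193.69


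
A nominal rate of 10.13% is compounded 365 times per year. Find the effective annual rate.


Formula: EAR = (1 + r/m)^m - 1
Period rate: r/m = 0.1013 / 365 = 0.000278
Compounding: (1 + 0.000278)^365 = 1.106593
EAR = 1.106593 - 1 = 0.106593

0.106593


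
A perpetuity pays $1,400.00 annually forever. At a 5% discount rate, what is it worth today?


Formula: PV = C / r
Substituting: PV = $1,400.00 / 0.05
PV = $28,000.00

$28,000.00


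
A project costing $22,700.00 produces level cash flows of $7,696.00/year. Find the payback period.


Formula: Payback = investment / annual cash flow
Substituting: Payback = $22,700.00 / $7,696.00
Payback = 2.9496 years

2.9496 years


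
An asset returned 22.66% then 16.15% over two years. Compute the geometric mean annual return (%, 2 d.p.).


Formula: Geometric mean = ((1+r1)*(1+r2))^(1/2) - 1
Product: (1 + 0.2266) * (1 + 0.1615) = 1.2266 * 1.1615 = 1.424696
Square root: 1.424696^0.5 = 1.193606
Geometric mean = 1.193606 - 1 = 0.193606
As percentage: 19.36%

19.36%


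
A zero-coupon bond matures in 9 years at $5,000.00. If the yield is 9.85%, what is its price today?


Formula: Price = FV / (1 + r)^n
Substituting: Price = $5,000.00 / (1 + 0.0985)^9
Discount factor: (1.0985)^9 = 2.329167
Price = $5,000.00 / 2.329167 = $2,146.69

$2,146.69


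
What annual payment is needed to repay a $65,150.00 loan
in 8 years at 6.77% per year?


Formula: PMT = PV * r / (1 - (1+r)^(-n))
Denominator: 1 - (1 + 0.0677)^(-8) = 0.407885
Numerator: $65,150.00 * 0.0677 = 4410.655
PMT = 4410.655 / 0.407885 = $10,813.48

$10,813.48


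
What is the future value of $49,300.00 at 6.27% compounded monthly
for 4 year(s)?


Formula: FV = P * (1 + r/m)^(m*t)
Period rate: r/m = 0.0627 / 12 = 0.005225
Total periods: m*t = 12 * 4 = 48
Growth factor: (1 + 0.005225)^48 = 1.284214
FV = $49,300.00 * 1.284214 = $63,311.76

$63,311.76


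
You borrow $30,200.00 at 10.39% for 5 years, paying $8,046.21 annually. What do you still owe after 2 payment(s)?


Formula: Balance = PV*(1+r)^k - PMT*((1+r)^k - 1)/r
Growth: (1 + 0.1039)^2 = 1.218595
Accumulated factor: ((1+r)^k - 1)/r = 2.1039
Balance = $30,200.00 * 1.218595 - $8,046.21 * 2.1039
Balance = $19,873.15

$19,873.15


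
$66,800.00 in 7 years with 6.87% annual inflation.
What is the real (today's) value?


Formula: Real value = nominal / (1 + inflation)^years
Price level: (1 + 0.0687)^7 = 1.592175
Real value = $66,800.00 / 1.592175 = $41,955.20

$41,955.20


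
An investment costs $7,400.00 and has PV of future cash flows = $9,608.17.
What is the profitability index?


Formula: PI = PV(cash flows) / initial investment
Substituting: PI = $9,608.17 / $7,400.00
PI = 1.2984

1.2984


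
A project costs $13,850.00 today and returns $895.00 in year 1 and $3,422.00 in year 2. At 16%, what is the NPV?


Formula: NPV = C0 + C1/(1+r) + C2/(1+r)^2
Discount C1: $895.00 / (1 + 0.16) = $771.55
Discount C2: $3,422.00 / (1 + 0.16)^2 = $2,543.10
NPV = -$13,850.00 + $771.55 + $2,543.10 = -$10,535.34

-$10,535.34


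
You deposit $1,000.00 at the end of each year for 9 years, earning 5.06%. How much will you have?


Formula: FV = PMT * ((1+r)^n - 1) / r
Growth factor: (1 + 0.0506)^9 = 1.559325
Numerator: 1.559325 - 1 = 0.559325
FV = $1,000.00 * 0.559325 / 0.0506 = $11,053.85

$11,053.85


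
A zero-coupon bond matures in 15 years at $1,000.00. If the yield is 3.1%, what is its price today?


Formula: Price = FV / (1 + r)^n
Substituting: Price = $1,000.00 / (1 + 0.031)^15
Discount factor: (1.031)^15 = 1.580811
Price = $1,000.00 / 1.580811 = $632.59

$632.59


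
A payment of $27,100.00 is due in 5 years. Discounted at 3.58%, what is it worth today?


Formula: PV = FV / (1 + r)^n
Substituting: PV = $27,100.00 / (1 + 0.0358)^5
Discount factor: (1.0358)^5 = 1.192283
PV = $27,100.00 / 1.192283 = $22,729.49

$22,729.49


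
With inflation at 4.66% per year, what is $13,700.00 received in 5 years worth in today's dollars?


Formula: Real value = nominal / (1 + inflation)^years
Price level: (1 + 0.0466)^5 = 1.255751
Real value = $13,700.00 / 1.255751 = $10,909.80

$10,909.80


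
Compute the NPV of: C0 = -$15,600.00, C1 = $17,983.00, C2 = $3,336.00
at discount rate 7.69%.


Formula: NPV = C0 + C1/(1+r) + C2/(1+r)^2
Discount C1: $17,983.00 / (1 + 0.0769) = $16,698.86
Discount C2: $3,336.00 / (1 + 0.0769)^2 = $2,876.57
NPV = -$15,600.00 + $16,698.86 + $2,876.57 = $3,975.43

$3,975.43


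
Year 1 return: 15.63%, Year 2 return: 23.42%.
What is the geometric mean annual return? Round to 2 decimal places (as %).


Formula: Geometric mean = ((1+r1)*(1+r2))^(1/2) - 1
Product: (1 + 0.1563) * (1 + 0.2342) = 1.1563 * 1.2342 = 1.427105
Square root: 1.427105^0.5 = 1.194615
Geometric mean = 1.194615 - 1 = 0.194615
As percentage: 19.46%

19.46%


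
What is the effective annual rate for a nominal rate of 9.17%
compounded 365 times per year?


Formula: EAR = (1 + r/m)^m - 1
Period rate: r/m = 0.0917 / 365 = 0.000251
Compounding: (1 + 0.000251)^365 = 1.096023
EAR = 1.096023 - 1 = 0.096023

0.096023


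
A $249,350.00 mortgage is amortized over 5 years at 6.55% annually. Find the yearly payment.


Formula: PMT = PV * r / (1 - (1+r)^(-n))
Denominator: 1 - (1 + 0.0655)^(-5) = 0.27183
Numerator: $249,350.00 * 0.0655 = 16332.425
PMT = 16332.425 / 0.27183 = $60,083.21

$60,083.21


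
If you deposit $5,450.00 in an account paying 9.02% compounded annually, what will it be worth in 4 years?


Formula: FV = P * (1 + r)^n
Substituting: FV = $5,450.00 * (1 + 0.0902)^4
Growth factor: (1.0902)^4 = 1.412618
FV = $5,450.00 * 1.412618 = $7,698.77

$7,698.77


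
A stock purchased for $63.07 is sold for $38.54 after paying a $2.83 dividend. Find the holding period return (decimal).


Formula: HPR = (P1 - P0 + D) / P0
Gain: $38.54 - $63.07 + $2.83 = -$21.70
HPR = -$21.70 / $63.07 = -0.3441

-0.3441


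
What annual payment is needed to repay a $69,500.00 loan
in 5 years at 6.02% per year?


Formula: PMT = PV * r / (1 - (1+r)^(-n))
Denominator: 1 - (1 + 0.0602)^(-5) = 0.253446
Numerator: $69,500.00 * 0.0602 = 4183.9
PMT = 4183.9 / 0.253446 = $16,508.03

$16,508.03


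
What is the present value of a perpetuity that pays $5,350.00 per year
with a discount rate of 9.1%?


Formula: PV = C / r
Substituting: PV = $5,350.00 / 0.091
PV = $58,791.21

$58,791.21


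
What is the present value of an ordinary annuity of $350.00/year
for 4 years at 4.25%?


Formula: PV = PMT * (1 - (1+r)^(-n)) / r
Discount factor: (1 + 0.0425)^(-4) = 0.846634
Bracket: 1 - 0.846634 = 0.153366
PV = $350.00 * 0.153366 / 0.0425 = $1,263.01

$1,263.01


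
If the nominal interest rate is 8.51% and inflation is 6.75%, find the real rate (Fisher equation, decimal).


Formula: (1 + r_real) = (1 + r_nom) / (1 + inflation)
Substituting: (1 + r_real) = 1.0851 / 1.0675
(1 + r_real) = 1.016487
r_real = 1.016487 - 1 = 0.016487

0.016487


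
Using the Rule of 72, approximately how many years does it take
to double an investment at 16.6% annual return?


Formula: Years ≈ 72 / r
Substituting: Years ≈ 72 / 16.6
Years ≈ 4.3

4.3 years


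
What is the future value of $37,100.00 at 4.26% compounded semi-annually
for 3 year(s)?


Formula: FV = P * (1 + r/m)^(m*t)
Period rate: r/m = 0.0426 / 2 = 0.0213
Total periods: m*t = 2 * 3 = 6
Growth factor: (1 + 0.0213)^6 = 1.134802
FV = $37,100.00 * 1.134802 = $42,101.14

$42,101.14


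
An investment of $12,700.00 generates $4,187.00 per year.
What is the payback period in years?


Formula: Payback = investment / annual cash flow
Substituting: Payback = $12,700.00 / $4,187.00
Payback = 3.0332 years

3.0332 years


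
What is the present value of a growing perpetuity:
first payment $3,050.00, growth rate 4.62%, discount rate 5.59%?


Formula: PV = C / (r - g)
Spread: r - g = 0.0559 - 0.0462 = 0.0097
Substituting: PV = $3,050.00 / 0.0097
PV = $314,432.99

$314,432.99


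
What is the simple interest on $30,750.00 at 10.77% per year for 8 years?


Formula: I = P * r * t
Substituting: I = $30,750.00 * 0.1077 * 8
Step: I = $30,750.00 * 0.8616
I = $26,494.20

$26,494.20


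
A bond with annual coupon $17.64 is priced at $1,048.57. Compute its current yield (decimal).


Formula: Current yield = annual coupon / price
Substituting: CY = $17.64 / $1,048.57
CY = 0.016823

0.016823


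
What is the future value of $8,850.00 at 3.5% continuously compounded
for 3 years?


Formula: FV = P * e^(r*t)
Exponent: r*t = 0.035 * 3 = 0.105
e^(0.105) = 1.110711
FV = $8,850.00 * 1.110711 = $9,829.79

$9,829.79


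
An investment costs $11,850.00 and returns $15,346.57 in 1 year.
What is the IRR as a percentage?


Formula: IRR = C1/C0 - 1
Substituting: IRR = $15,346.57 / $11,850.00 - 1
Ratio: 1.295069 - 1 = 0.295069
IRR = 29.5069%

29.5069%


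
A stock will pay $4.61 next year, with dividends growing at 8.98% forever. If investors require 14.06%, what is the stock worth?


Formula: P = D1 / (r - g)
Spread: r - g = 0.1406 - 0.0898 = 0.0508
Substituting: P = $4.61 / 0.0508
P = $90.75

$90.75


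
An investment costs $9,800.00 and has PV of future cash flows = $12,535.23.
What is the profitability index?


Formula: PI = PV(cash flows) / initial investment
Substituting: PI = $12,535.23 / $9,800.00
PI = 1.2791

1.2791


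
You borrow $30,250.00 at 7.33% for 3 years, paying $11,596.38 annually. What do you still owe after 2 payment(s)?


Formula: Balance = PV*(1+r)^k - PMT*((1+r)^k - 1)/r
Growth: (1 + 0.0733)^2 = 1.151973
Accumulated factor: ((1+r)^k - 1)/r = 2.0733
Balance = $30,250.00 * 1.151973 - $11,596.38 * 2.0733
Balance = $10,804.41

$10,804.41


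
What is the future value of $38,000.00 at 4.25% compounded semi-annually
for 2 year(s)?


Formula: FV = P * (1 + r/m)^(m*t)
Period rate: r/m = 0.0425 / 2 = 0.02125
Total periods: m*t = 2 * 2 = 4
Growth factor: (1 + 0.02125)^4 = 1.087748
FV = $38,000.00 * 1.087748 = $41,334.42

$41,334.42


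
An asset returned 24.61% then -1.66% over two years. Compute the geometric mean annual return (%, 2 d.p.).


Formula: Geometric mean = ((1+r1)*(1+r2))^(1/2) - 1
Product: (1 + 0.2461) * (1 + -0.0166) = 1.2461 * 0.9834 = 1.225415
Square root: 1.225415^0.5 = 1.106985
Geometric mean = 1.106985 - 1 = 0.106985
As percentage: 10.70%

10.70%


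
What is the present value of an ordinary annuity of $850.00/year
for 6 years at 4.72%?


Formula: PV = PMT * (1 - (1+r)^(-n)) / r
Discount factor: (1 + 0.0472)^(-6) = 0.758267
Bracket: 1 - 0.758267 = 0.241733
PV = $850.00 * 0.241733 / 0.0472 = $4,353.24

$4,353.24


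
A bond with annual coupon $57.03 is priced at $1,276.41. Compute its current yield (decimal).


Formula: Current yield = annual coupon / price
Substituting: CY = $57.03 / $1,276.41
CY = 0.04468

0.04468


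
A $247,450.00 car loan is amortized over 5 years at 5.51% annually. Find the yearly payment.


Formula: PMT = PV * r / (1 - (1+r)^(-n))
Denominator: 1 - (1 + 0.0551)^(-5) = 0.235228
Numerator: $247,450.00 * 0.0551 = 13634.495
PMT = 13634.495 / 0.235228 = $57,962.85

$57,962.85


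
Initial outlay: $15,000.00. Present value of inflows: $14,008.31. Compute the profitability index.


Formula: PI = PV(cash flows) / initial investment
Substituting: PI = $14,008.31 / $15,000.00
PI = 0.9339

0.9339


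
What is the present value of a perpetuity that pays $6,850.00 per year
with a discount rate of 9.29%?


Formula: PV = C / r
Substituting: PV = $6,850.00 / 0.0929
PV = $73,735.20

$73,735.20


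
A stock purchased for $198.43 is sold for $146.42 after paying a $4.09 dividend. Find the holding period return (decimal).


Formula: HPR = (P1 - P0 + D) / P0
Gain: $146.42 - $198.43 + $4.09 = -$47.92
HPR = -$47.92 / $198.43 = -0.2415

-0.2415


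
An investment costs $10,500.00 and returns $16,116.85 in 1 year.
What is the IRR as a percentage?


Formula: IRR = C1/C0 - 1
Substituting: IRR = $16,116.85 / $10,500.00 - 1
Ratio: 1.534938 - 1 = 0.534938
IRR = 53.4938%

53.4938%


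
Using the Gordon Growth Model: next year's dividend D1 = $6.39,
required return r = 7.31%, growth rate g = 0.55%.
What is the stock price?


Formula: P = D1 / (r - g)
Spread: r - g = 0.0731 - 0.0055 = 0.0676
Substituting: P = $6.39 / 0.0676
P = $94.53

$94.53


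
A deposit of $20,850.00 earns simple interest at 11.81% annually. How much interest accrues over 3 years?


Formula: I = P * r * t
Substituting: I = $20,850.00 * 0.1181 * 3
Step: I = $20,850.00 * 0.3543
I = $7,387.16

$7,387.16


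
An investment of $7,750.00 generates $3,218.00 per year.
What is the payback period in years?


Formula: Payback = investment / annual cash flow
Substituting: Payback = $7,750.00 / $3,218.00
Payback = 2.4083 years

2.4083 years


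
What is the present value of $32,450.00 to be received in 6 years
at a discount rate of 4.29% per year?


Formula: PV = FV / (1 + r)^n
Substituting: PV = $32,450.00 / (1 + 0.0429)^6
Discount factor: (1.0429)^6 = 1.286637
PV = $32,450.00 / 1.286637 = $25,220.79

$25,220.79


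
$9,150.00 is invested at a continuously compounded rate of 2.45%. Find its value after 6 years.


Formula: FV = P * e^(r*t)
Exponent: r*t = 0.0245 * 6 = 0.147
e^(0.147) = 1.158354
FV = $9,150.00 * 1.158354 = $10,598.94

$10,598.94


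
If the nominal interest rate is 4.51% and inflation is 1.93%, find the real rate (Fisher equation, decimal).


Formula: (1 + r_real) = (1 + r_nom) / (1 + inflation)
Substituting: (1 + r_real) = 1.0451 / 1.0193
(1 + r_real) = 1.025311
r_real = 1.025311 - 1 = 0.025311

0.025311


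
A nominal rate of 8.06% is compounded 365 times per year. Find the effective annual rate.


Formula: EAR = (1 + r/m)^m - 1
Period rate: r/m = 0.0806 / 365 = 0.000221
Compounding: (1 + 0.000221)^365 = 1.083928
EAR = 1.083928 - 1 = 0.083928

0.083928


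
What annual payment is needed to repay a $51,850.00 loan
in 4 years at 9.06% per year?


Formula: PMT = PV * r / (1 - (1+r)^(-n))
Denominator: 1 - (1 + 0.0906)^(-4) = 0.293132
Numerator: $51,850.00 * 0.0906 = 4697.61
PMT = 4697.61 / 0.293132 = $16,025.55

$16,025.55


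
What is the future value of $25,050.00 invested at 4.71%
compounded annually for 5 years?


Formula: FV = P * (1 + r)^n
Substituting: FV = $25,050.00 * (1 + 0.0471)^5
Growth factor: (1.0471)^5 = 1.258754
FV = $25,050.00 * 1.258754 = $31,531.78

$31,531.78


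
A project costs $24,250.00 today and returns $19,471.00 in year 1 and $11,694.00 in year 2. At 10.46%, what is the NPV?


Formula: NPV = C0 + C1/(1+r) + C2/(1+r)^2
Discount C1: $19,471.00 / (1 + 0.1046) = $17,627.20
Discount C2: $11,694.00 / (1 + 0.1046)^2 = $9,584.14
NPV = -$24,250.00 + $17,627.20 + $9,584.14 = $2,961.33

$2,961.33


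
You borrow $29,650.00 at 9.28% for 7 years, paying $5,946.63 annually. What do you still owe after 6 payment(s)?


Formula: Balance = PV*(1+r)^k - PMT*((1+r)^k - 1)/r
Growth: (1 + 0.0928)^6 = 1.703116
Accumulated factor: ((1+r)^k - 1)/r = 7.576676
Balance = $29,650.00 * 1.703116 - $5,946.63 * 7.576676
Balance = $5,441.69

$5,441.69


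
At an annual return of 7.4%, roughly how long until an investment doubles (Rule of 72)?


Formula: Years ≈ 72 / r
Substituting: Years ≈ 72 / 7.4
Years ≈ 9.7

9.7 years


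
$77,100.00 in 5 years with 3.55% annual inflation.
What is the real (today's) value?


Formula: Real value = nominal / (1 + inflation)^years
Price level: (1 + 0.0355)^5 = 1.190558
Real value = $77,100.00 / 1.190558 = $64,759.56

$64,759.56


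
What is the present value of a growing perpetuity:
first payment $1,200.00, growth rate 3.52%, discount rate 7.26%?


Formula: PV = C / (r - g)
Spread: r - g = 0.0726 - 0.0352 = 0.0374
Substituting: PV = $1,200.00 / 0.0374
PV = $32,085.56

$32,085.56


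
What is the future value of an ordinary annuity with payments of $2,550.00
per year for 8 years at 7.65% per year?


Formula: FV = PMT * ((1+r)^n - 1) / r
Growth factor: (1 + 0.0765)^8 = 1.803484
Numerator: 1.803484 - 1 = 0.803484
FV = $2,550.00 * 0.803484 / 0.0765 = $26,782.80

$26,782.80


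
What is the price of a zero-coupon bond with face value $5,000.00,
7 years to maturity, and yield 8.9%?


Formula: Price = FV / (1 + r)^n
Substituting: Price = $5,000.00 / (1 + 0.089)^7
Discount factor: (1.089)^7 = 1.816332
Price = $5,000.00 / 1.816332 = $2,752.80

$2,752.80


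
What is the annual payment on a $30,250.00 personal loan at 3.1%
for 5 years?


Formula: PMT = PV * r / (1 - (1+r)^(-n))
Denominator: 1 - (1 + 0.031)^(-5) = 0.141566
Numerator: $30,250.00 * 0.031 = 937.75
PMT = 937.75 / 0.141566 = $6,624.10

$6,624.10


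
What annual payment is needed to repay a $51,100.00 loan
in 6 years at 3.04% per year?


Formula: PMT = PV * r / (1 - (1+r)^(-n))
Denominator: 1 - (1 + 0.0304)^(-6) = 0.164465
Numerator: $51,100.00 * 0.0304 = 1553.44
PMT = 1553.44 / 0.164465 = $9,445.44

$9,445.44


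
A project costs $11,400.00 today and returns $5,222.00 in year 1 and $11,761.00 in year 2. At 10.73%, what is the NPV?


Formula: NPV = C0 + C1/(1+r) + C2/(1+r)^2
Discount C1: $5,222.00 / (1 + 0.1073) = $4,715.98
Discount C2: $11,761.00 / (1 + 0.1073)^2 = $9,592.10
NPV = -$11,400.00 + $4,715.98 + $9,592.10 = $2,908.07

$2,908.07


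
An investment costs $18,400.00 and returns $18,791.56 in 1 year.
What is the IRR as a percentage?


Formula: IRR = C1/C0 - 1
Substituting: IRR = $18,791.56 / $18,400.00 - 1
Ratio: 1.02128 - 1 = 0.02128
IRR = 2.128%

2.128%


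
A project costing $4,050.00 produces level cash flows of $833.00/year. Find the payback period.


Formula: Payback = investment / annual cash flow
Substituting: Payback = $4,050.00 / $833.00
Payback = 4.8619 years

4.8619 years


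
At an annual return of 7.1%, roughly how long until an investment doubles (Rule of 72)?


Formula: Years ≈ 72 / r
Substituting: Years ≈ 72 / 7.1
Years ≈ 10.1

10.1 years


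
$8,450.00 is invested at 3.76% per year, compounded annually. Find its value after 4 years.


Formula: FV = P * (1 + r)^n
Substituting: FV = $8,450.00 * (1 + 0.0376)^4
Growth factor: (1.0376)^4 = 1.159097
FV = $8,450.00 * 1.159097 = $9,794.37

$9,794.37


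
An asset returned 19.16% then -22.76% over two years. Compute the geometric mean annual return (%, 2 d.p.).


Formula: Geometric mean = ((1+r1)*(1+r2))^(1/2) - 1
Product: (1 + 0.1916) * (1 + -0.2276) = 1.1916 * 0.7724 = 0.920392
Square root: 0.920392^0.5 = 0.959371
Geometric mean = 0.959371 - 1 = -0.040629
As percentage: -4.06%

-4.06%


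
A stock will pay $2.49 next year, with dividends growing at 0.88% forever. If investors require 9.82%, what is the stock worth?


Formula: P = D1 / (r - g)
Spread: r - g = 0.0982 - 0.0088 = 0.0894
Substituting: P = $2.49 / 0.0894
P = $27.85

$27.85


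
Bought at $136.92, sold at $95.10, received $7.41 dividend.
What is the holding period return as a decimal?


Formula: HPR = (P1 - P0 + D) / P0
Gain: $95.10 - $136.92 + $7.41 = -$34.41
HPR = -$34.41 / $136.92 = -0.2513

-0.2513


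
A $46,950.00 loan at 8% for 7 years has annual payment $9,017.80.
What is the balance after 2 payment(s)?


Formula: Balance = PV*(1+r)^k - PMT*((1+r)^k - 1)/r
Growth: (1 + 0.08)^2 = 1.1664
Accumulated factor: ((1+r)^k - 1)/r = 2.08
Balance = $46,950.00 * 1.1664 - $9,017.80 * 2.08
Balance = $36,005.46

$36,005.46


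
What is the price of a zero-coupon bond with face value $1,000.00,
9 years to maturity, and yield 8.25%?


Formula: Price = FV / (1 + r)^n
Substituting: Price = $1,000.00 / (1 + 0.0825)^9
Discount factor: (1.0825)^9 = 2.041038
Price = $1,000.00 / 2.041038 = $489.95

$489.95


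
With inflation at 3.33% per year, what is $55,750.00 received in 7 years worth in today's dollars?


Formula: Real value = nominal / (1 + inflation)^years
Price level: (1 + 0.0333)^7 = 1.257723
Real value = $55,750.00 / 1.257723 = $44,326.14

$44,326.14


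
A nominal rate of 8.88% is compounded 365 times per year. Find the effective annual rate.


Formula: EAR = (1 + r/m)^m - 1
Period rate: r/m = 0.0888 / 365 = 0.000243
Compounding: (1 + 0.000243)^365 = 1.09285
EAR = 1.09285 - 1 = 0.09285

0.09285


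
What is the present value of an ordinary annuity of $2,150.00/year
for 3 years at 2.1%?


Formula: PV = PMT * (1 - (1+r)^(-n)) / r
Discount factor: (1 + 0.021)^(-3) = 0.939556
Bracket: 1 - 0.939556 = 0.060444
PV = $2,150.00 * 0.060444 / 0.021 = $6,188.29

$6,188.29


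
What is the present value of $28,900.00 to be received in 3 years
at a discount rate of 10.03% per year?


Formula: PV = FV / (1 + r)^n
Substituting: PV = $28,900.00 / (1 + 0.1003)^3
Discount factor: (1.1003)^3 = 1.332089
PV = $28,900.00 / 1.332089 = $21,695.24

$21,695.24


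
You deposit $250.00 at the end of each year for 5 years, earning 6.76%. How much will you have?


Formula: FV = PMT * ((1+r)^n - 1) / r
Growth factor: (1 + 0.0676)^5 = 1.386893
Numerator: 1.386893 - 1 = 0.386893
FV = $250.00 * 0.386893 / 0.0676 = $1,430.82

$1,430.82


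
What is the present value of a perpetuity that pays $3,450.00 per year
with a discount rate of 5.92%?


Formula: PV = C / r
Substituting: PV = $3,450.00 / 0.0592
PV = $58,277.03

$58,277.03


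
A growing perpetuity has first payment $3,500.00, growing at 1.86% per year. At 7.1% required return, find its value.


Formula: PV = C / (r - g)
Spread: r - g = 0.071 - 0.0186 = 0.0524
Substituting: PV = $3,500.00 / 0.0524
PV = $66,793.89

$66,793.89


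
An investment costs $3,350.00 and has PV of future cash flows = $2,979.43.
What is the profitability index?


Formula: PI = PV(cash flows) / initial investment
Substituting: PI = $2,979.43 / $3,350.00
PI = 0.8894

0.8894


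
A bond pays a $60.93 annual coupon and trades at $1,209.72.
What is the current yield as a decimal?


Formula: Current yield = annual coupon / price
Substituting: CY = $60.93 / $1,209.72
CY = 0.050367

0.050367


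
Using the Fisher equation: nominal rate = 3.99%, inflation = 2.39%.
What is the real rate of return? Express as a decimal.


Formula: (1 + r_real) = (1 + r_nom) / (1 + inflation)
Substituting: (1 + r_real) = 1.0399 / 1.0239
(1 + r_real) = 1.015627
r_real = 1.015627 - 1 = 0.015627

0.015627


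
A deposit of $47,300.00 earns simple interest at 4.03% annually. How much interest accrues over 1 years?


Formula: I = P * r * t
Substituting: I = $47,300.00 * 0.0403 * 1
Step: I = $47,300.00 * 0.0403
I = $1,906.19

$1,906.19


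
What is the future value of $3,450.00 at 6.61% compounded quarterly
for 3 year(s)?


Formula: FV = P * (1 + r/m)^(m*t)
Period rate: r/m = 0.0661 / 4 = 0.016525
Total periods: m*t = 4 * 3 = 12
Growth factor: (1 + 0.016525)^12 = 1.217354
FV = $3,450.00 * 1.217354 = $4,199.87

$4,199.87


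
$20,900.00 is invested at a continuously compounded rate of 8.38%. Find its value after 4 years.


Formula: FV = P * e^(r*t)
Exponent: r*t = 0.0838 * 4 = 0.3352
e^(0.3352) = 1.39822
FV = $20,900.00 * 1.39822 = $29,222.80

$29,222.80


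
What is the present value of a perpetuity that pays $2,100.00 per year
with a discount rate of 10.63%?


Formula: PV = C / r
Substituting: PV = $2,100.00 / 0.1063
PV = $19,755.41

$19,755.41


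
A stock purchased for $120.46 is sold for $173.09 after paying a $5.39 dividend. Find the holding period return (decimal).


Formula: HPR = (P1 - P0 + D) / P0
Gain: $173.09 - $120.46 + $5.39 = $58.02
HPR = $58.02 / $120.46 = 0.4817

0.4817


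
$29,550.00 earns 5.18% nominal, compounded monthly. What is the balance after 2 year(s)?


Formula: FV = P * (1 + r/m)^(m*t)
Period rate: r/m = 0.0518 / 12 = 0.004317
Total periods: m*t = 12 * 2 = 24
Growth factor: (1 + 0.004317)^24 = 1.108909
FV = $29,550.00 * 1.108909 = $32,768.27

$32,768.27


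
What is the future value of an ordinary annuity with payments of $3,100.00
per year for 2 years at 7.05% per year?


Formula: FV = PMT * ((1+r)^n - 1) / r
Growth factor: (1 + 0.0705)^2 = 1.14597
Numerator: 1.14597 - 1 = 0.14597
FV = $3,100.00 * 0.14597 / 0.0705 = $6,418.55

$6,418.55
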